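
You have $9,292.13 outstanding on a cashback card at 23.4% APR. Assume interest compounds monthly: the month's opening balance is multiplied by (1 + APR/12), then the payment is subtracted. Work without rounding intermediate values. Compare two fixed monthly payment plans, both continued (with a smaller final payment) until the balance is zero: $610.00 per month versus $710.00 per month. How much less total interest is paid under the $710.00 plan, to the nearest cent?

$300.15

Monthly rate r = 23.4%/12 = 1.95% = 0.0195.
At $610.00/mo: n = ⌈−ln(1 − rB₀/P)/ln(1+r)⌉ = 19 payments (last $153.94); total interest = total paid − $9,292.13 = $1,841.81.
At $710.00/mo: 16 payments (last $183.79); total interest $1,541.66.
Interest saved = $1,841.81 − $1,541.66 = $300.15.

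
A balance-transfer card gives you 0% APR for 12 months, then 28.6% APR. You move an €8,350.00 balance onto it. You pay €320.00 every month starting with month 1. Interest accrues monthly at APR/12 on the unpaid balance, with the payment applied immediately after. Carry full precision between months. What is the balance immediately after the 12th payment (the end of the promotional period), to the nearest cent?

€4,510.00

Promo months 1–12 at r₀ = 0%/12 = 0; months 13+ at r₁ = 28.6%/12 = 0.0238333.
After month 12 (no interest yet): B = €8,350.00 − 12·€320.00 = €4,510.00.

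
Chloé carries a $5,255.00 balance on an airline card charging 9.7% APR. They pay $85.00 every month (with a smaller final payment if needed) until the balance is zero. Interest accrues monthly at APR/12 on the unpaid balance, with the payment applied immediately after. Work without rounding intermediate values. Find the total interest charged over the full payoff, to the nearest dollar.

$2,058

Monthly rate r = 9.7%/12 = 0.808333% = 0.00808333.
Payoff takes n = ⌈−ln(1 − rB₀/P)/ln(1+r)⌉ = ⌈86.032⌉ = 87 payments; the last is $2.71.
Total paid = 86·$85.00 + $2.71 = $7,312.71.
Total interest = total paid − principal = $7,312.71 − $5,255.00 = $2,057.71.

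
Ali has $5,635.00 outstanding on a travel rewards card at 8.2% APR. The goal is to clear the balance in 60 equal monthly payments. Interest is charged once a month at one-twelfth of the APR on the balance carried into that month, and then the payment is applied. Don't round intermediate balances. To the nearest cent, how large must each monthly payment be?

Monthly rate r = 8.2%/12 = 0.683333% = 0.00683333.
Level-payment amortization: P = B₀·r / (1 − (1+r)^(−n)) = 5635.00·0.00683333 / (1 − 1.00683^(−60)).
Denominator 1 − (1+r)^(−60) = 0.335423654.
P = 38.5058 / 0.335423654 ≈ 114.80.

$114.80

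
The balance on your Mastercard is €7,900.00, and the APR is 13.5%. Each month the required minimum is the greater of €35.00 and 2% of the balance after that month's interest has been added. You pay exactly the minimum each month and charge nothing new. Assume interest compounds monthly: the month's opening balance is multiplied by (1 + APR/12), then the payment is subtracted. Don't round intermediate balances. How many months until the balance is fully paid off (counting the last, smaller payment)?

242 months

Monthly rate r = 13.5%/12 = 1.125% = 0.01125.
While 2% of the post-interest balance exceeds €35.00, each month B ← (B·(1+r))·(1 − 0.02), i.e. B shrinks by the factor (1+r)·0.98 = 0.99102.
This holds for months 1–169. Entering month 170 the balance is €1,721.58; 2% of the post-interest balance is now below €35.00, so the flat €35.00 minimum applies from here.
From month 170 a fixed €35.00 at rate r clears €1,721.58 in 73 more payments. Total: 169 + 73 = 242 months.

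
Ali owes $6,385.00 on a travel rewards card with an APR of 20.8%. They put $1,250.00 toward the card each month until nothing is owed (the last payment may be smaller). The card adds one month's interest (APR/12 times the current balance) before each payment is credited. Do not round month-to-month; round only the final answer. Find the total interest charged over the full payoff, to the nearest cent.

$360.88

Monthly rate r = 20.8%/12 = 1.73333% = 0.0173333.
Payoff takes n = ⌈−ln(1 − rB₀/P)/ln(1+r)⌉ = ⌈5.395⌉ = 6 payments; the last is $495.88.
Total paid = 5·$1,250.00 + $495.88 = $6,745.88.
Total interest = total paid − principal = $6,745.88 − $6,385.00 = $360.88.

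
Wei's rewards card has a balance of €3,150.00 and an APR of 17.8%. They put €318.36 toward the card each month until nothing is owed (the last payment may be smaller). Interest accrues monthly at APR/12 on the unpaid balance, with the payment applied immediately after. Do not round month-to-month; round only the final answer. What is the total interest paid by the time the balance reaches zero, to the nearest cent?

Monthly rate r = 17.8%/12 = 1.48333% = 0.0148333.
Payoff takes n = ⌈−ln(1 − rB₀/P)/ln(1+r)⌉ = ⌈10.780⌉ = 11 payments; the last is €248.61.
Total paid = 10·€318.36 + €248.61 = €3,432.21.
Total interest = total paid − principal = €3,432.21 − €3,150.00 = €282.21.

€282.21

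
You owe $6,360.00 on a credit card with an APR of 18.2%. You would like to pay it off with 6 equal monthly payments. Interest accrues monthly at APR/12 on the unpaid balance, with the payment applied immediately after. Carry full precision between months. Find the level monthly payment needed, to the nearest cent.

Monthly rate r = 18.2%/12 = 1.51667% = 0.0151667.
Level-payment amortization: P = B₀·r / (1 − (1+r)^(−n)) = 6360.00·0.0151667 / (1 − 1.01517^(−6)).
Denominator 1 − (1+r)^(−6) = 0.0863583167.
P = 96.46 / 0.0863583167 ≈ 1116.97.

$1,116.97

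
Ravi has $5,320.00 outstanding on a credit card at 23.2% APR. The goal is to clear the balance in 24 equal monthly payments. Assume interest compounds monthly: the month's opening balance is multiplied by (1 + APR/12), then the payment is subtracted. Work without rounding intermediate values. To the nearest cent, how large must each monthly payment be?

$279.15

Monthly rate r = 23.2%/12 = 1.93333% = 0.0193333.
Level-payment amortization: P = B₀·r / (1 − (1+r)^(−n)) = 5320.00·0.0193333 / (1 − 1.01933^(−24)).
Denominator 1 − (1+r)^(−24) = 0.368445888.
P = 102.853 / 0.368445888 ≈ 279.15.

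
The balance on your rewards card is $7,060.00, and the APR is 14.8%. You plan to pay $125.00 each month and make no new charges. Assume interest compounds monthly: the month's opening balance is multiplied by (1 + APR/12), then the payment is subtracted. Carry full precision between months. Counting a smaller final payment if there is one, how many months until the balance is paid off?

Monthly rate r = 14.8%/12 = 1.23333% = 0.0123333.
Recurrence: B ← B·(1+r) − $125.00.
Month 1: interest $87.07; balance after payment $7,022.07.
Month 2: interest $86.61; balance after payment $6,983.68.
Closed form: n = −ln(1 − rB₀/P)/ln(1+r) = −ln(0.30341)/ln(1.01233) ≈ 97.297, so the balance reaches zero during payment 98.

98 payments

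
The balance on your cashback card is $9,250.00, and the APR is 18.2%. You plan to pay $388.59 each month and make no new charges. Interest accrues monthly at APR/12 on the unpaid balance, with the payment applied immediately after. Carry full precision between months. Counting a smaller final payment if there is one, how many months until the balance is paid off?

30 payments

Monthly rate r = 18.2%/12 = 1.51667% = 0.0151667.
Recurrence: B ← B·(1+r) − $388.59.
Month 1: interest $140.29; balance after payment $9,001.70.
Month 2: interest $136.53; balance after payment $8,749.64.
Closed form: n = −ln(1 − rB₀/P)/ln(1+r) = −ln(0.63897)/ln(1.01517) ≈ 29.755, so the balance reaches zero during payment 30.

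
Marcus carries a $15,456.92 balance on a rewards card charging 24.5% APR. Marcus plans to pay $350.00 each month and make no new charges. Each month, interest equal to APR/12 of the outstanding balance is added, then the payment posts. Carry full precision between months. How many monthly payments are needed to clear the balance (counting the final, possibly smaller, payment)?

Monthly rate r = 24.5%/12 = 2.04167% = 0.0204167.
Recurrence: B ← B·(1+r) − $350.00.
Month 1: interest $315.58; balance after payment $15,422.50.
Month 2: interest $314.88; balance after payment $15,387.37.
Closed form: n = −ln(1 − rB₀/P)/ln(1+r) = −ln(0.098346)/ln(1.02042) ≈ 114.752, so the balance reaches zero during payment 115.

115 months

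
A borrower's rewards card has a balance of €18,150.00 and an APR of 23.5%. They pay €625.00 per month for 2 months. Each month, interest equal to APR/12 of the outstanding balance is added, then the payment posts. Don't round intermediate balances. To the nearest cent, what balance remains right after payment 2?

€17,605.60

Monthly rate r = 23.5%/12 = 1.95833% = 0.0195833.
Each month: B ← B·(1+r) − €625.00.
Month 1: interest €355.44; balance after payment €17,880.44.
Month 2: interest €350.16; balance after payment €17,605.60.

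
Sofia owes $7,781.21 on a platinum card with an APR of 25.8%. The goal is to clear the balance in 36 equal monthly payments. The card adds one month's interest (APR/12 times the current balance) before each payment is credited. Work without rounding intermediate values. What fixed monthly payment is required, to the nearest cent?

Monthly rate r = 25.8%/12 = 2.15% = 0.0215.
Level-payment amortization: P = B₀·r / (1 − (1+r)^(−n)) = 7781.21·0.0215 / (1 − 1.0215^(−36)).
Denominator 1 − (1+r)^(−36) = 0.535036732.
P = 167.296 / 0.535036732 ≈ 312.68.

$312.68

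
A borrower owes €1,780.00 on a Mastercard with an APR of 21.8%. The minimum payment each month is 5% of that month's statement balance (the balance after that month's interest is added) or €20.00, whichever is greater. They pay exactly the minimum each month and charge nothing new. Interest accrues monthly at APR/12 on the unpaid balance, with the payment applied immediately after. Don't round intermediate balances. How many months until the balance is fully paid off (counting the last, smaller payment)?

70 months

Monthly rate r = 21.8%/12 = 1.81667% = 0.0181667.
While 5% of the post-interest balance exceeds €20.00, each month B ← (B·(1+r))·(1 − 0.05), i.e. B shrinks by the factor (1+r)·0.95 = 0.96726.
This holds for months 1–46. Entering month 47 the balance is €384.92; 5% of the post-interest balance is now below €20.00, so the flat €20.00 minimum applies from here.
From month 47 a fixed €20.00 at rate r clears €384.92 in 24 more payments. Total: 46 + 24 = 70 months.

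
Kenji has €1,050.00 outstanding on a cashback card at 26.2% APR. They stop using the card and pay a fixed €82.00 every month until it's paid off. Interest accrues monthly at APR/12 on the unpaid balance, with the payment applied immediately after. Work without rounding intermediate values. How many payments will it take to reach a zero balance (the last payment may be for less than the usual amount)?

16 payments

Monthly rate r = 26.2%/12 = 2.18333% = 0.0218333.
Recurrence: B ← B·(1+r) − €82.00.
Month 1: interest €22.93; balance after payment €990.92.
Month 2: interest €21.64; balance after payment €930.56.
Closed form: n = −ln(1 − rB₀/P)/ln(1+r) = −ln(0.72043)/ln(1.02183) ≈ 15.182, so the balance reaches zero during payment 16.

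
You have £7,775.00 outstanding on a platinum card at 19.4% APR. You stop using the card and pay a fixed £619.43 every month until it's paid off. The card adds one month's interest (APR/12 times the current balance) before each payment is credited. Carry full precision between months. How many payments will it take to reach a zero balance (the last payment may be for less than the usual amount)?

15 payments

Monthly rate r = 19.4%/12 = 1.61667% = 0.0161667.
Recurrence: B ← B·(1+r) − £619.43.
Month 1: interest £125.70; balance after payment £7,281.27.
Month 2: interest £117.71; balance after payment £6,779.55.
Closed form: n = −ln(1 − rB₀/P)/ln(1+r) = −ln(0.79708)/ln(1.01617) ≈ 14.142, so the balance reaches zero during payment 15.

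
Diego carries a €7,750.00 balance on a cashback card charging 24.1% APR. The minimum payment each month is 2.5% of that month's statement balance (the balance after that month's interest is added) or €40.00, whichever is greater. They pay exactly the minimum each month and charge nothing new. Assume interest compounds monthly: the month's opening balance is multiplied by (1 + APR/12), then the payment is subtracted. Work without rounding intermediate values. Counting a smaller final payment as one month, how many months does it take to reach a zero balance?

Monthly rate r = 24.1%/12 = 2.00833% = 0.0200833.
While 2.5% of the post-interest balance exceeds €40.00, each month B ← (B·(1+r))·(1 − 0.025), i.e. B shrinks by the factor (1+r)·0.975 = 0.99458.
This holds for months 1–295. Entering month 296 the balance is €1,560.20; 2.5% of the post-interest balance is now below €40.00, so the flat €40.00 minimum applies from here.
From month 296 a fixed €40.00 at rate r clears €1,560.20 in 77 more payments. Total: 295 + 77 = 372 months.

372 months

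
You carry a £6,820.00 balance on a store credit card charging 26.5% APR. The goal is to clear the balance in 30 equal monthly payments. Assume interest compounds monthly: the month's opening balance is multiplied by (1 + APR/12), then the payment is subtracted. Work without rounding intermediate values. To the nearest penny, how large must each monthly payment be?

Monthly rate r = 26.5%/12 = 2.20833% = 0.0220833.
Level-payment amortization: P = B₀·r / (1 − (1+r)^(−n)) = 6820.00·0.0220833 / (1 − 1.02208^(−30)).
Denominator 1 − (1+r)^(−30) = 0.480708989.
P = 150.608 / 0.480708989 ≈ 313.30.

£313.30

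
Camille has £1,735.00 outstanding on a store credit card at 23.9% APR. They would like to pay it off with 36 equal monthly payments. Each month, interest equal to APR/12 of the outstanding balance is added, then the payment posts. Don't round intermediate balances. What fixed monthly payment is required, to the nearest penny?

Monthly rate r = 23.9%/12 = 1.99167% = 0.0199167.
Level-payment amortization: P = B₀·r / (1 − (1+r)^(−n)) = 1735.00·0.0199167 / (1 − 1.01992^(−36)).
Denominator 1 − (1+r)^(−36) = 0.508332835.
P = 34.5554 / 0.508332835 ≈ 67.98.

£67.98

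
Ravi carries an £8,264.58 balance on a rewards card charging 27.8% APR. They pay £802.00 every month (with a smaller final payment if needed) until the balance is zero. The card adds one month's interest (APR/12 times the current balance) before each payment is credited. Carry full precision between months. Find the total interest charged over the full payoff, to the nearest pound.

£1,288

Monthly rate r = 27.8%/12 = 2.31667% = 0.0231667.
Payoff takes n = ⌈−ln(1 − rB₀/P)/ln(1+r)⌉ = ⌈11.910⌉ = 12 payments; the last is £730.63.
Total paid = 11·£802.00 + £730.63 = £9,552.63.
Total interest = total paid − principal = £9,552.63 − £8,264.58 = £1,288.05.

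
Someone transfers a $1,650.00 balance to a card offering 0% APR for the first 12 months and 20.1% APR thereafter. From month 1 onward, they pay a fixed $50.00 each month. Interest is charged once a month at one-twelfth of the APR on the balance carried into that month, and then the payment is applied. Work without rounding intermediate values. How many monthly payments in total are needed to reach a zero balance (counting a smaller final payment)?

39 payments

Promo months 1–12 at r₀ = 0%/12 = 0; months 13+ at r₁ = 20.1%/12 = 0.01675.
After month 12 (no interest yet): B = $1,650.00 − 12·$50.00 = $1,050.00.
Then at r₁ with $50.00/mo: n₂ = −ln(1 − r₁·B/P)/ln(1+r₁) ≈ 26.10 → 27 more payments.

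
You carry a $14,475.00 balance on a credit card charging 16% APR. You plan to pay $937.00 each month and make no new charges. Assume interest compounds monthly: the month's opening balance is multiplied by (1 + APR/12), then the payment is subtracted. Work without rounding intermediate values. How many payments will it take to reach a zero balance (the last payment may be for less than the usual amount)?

18 payments

Monthly rate r = 16%/12 = 1.33333% = 0.0133333.
Recurrence: B ← B·(1+r) − $937.00.
Month 1: interest $193.00; balance after payment $13,731.00.
Month 2: interest $183.08; balance after payment $12,977.08.
Closed form: n = −ln(1 − rB₀/P)/ln(1+r) = −ln(0.79402)/ln(1.01333) ≈ 17.413, so the balance reaches zero during payment 18.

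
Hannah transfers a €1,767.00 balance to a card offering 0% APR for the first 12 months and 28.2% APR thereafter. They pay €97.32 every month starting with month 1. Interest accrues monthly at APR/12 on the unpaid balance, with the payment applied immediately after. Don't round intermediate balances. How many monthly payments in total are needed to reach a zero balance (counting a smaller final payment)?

19 months

Promo months 1–12 at r₀ = 0%/12 = 0; months 13+ at r₁ = 28.2%/12 = 0.0235.
After month 12 (no interest yet): B = €1,767.00 − 12·€97.32 = €599.16.
Then at r₁ with €97.32/mo: n₂ = −ln(1 − r₁·B/P)/ln(1+r₁) ≈ 6.73 → 7 more payments.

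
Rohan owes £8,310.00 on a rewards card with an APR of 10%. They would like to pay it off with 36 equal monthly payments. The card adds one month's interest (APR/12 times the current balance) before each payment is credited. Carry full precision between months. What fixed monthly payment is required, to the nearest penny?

£268.14

Monthly rate r = 10%/12 = 0.833333% = 0.00833333.
Level-payment amortization: P = B₀·r / (1 − (1+r)^(−n)) = 8310.00·0.00833333 / (1 − 1.00833^(−36)).
Denominator 1 − (1+r)^(−36) = 0.258260297.
P = 69.25 / 0.258260297 ≈ 268.14.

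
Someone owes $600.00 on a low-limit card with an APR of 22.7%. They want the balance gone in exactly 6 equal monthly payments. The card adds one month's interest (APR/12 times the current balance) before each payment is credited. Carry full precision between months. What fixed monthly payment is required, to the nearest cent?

Monthly rate r = 22.7%/12 = 1.89167% = 0.0189167.
Level-payment amortization: P = B₀·r / (1 − (1+r)^(−n)) = 600.00·0.0189167 / (1 − 1.01892^(−6)).
Denominator 1 − (1+r)^(−6) = 0.106348882.
P = 11.35 / 0.106348882 ≈ 106.72.

$106.72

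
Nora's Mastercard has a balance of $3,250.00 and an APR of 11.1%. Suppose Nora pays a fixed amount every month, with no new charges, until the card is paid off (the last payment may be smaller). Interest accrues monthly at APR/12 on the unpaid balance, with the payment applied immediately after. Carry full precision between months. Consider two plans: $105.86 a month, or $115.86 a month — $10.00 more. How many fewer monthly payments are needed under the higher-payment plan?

Monthly rate r = 11.1%/12 = 0.925% = 0.00925.
At $105.86/mo: n = ⌈−ln(1 − rB₀/P)/ln(1+r)⌉ = 37 payments (last $29.79); total interest = total paid − $3,250.00 = $590.75.
At $115.86/mo: 33 payments (last $72.52); total interest $530.04.
Payments saved = 37 − 33 = 4.

4 fewer payments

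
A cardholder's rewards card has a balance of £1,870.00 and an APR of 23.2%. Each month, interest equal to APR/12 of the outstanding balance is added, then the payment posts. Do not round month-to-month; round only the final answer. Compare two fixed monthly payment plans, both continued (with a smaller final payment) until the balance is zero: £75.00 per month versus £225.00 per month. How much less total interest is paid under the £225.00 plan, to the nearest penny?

Monthly rate r = 23.2%/12 = 1.93333% = 0.0193333.
At £75.00/mo: n = ⌈−ln(1 − rB₀/P)/ln(1+r)⌉ = 35 payments (last £26.82); total interest = total paid − £1,870.00 = £706.82.
At £225.00/mo: 10 payments (last £33.47); total interest £188.47.
Interest saved = £706.82 − £188.47 = £518.35.

£518.35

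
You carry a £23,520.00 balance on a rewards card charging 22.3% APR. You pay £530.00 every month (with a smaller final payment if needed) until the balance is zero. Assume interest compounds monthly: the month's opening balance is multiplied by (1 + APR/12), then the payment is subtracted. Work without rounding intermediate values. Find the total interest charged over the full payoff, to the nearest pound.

Monthly rate r = 22.3%/12 = 1.85833% = 0.0185833.
Payoff takes n = ⌈−ln(1 − rB₀/P)/ln(1+r)⌉ = ⌈94.561⌉ = 95 payments; the last is £298.76.
Total paid = 94·£530.00 + £298.76 = £50,118.76.
Total interest = total paid − principal = £50,118.76 − £23,520.00 = £26,598.76.

£26,599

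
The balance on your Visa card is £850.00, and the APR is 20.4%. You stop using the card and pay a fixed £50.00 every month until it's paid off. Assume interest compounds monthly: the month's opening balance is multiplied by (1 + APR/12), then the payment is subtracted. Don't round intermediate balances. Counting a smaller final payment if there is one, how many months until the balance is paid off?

Monthly rate r = 20.4%/12 = 1.7% = 0.017.
Recurrence: B ← B·(1+r) − £50.00.
Month 1: interest £14.45; balance after payment £814.45.
Month 2: interest £13.85; balance after payment £778.30.
Closed form: n = −ln(1 − rB₀/P)/ln(1+r) = −ln(0.711)/ln(1.017) ≈ 20.234, so the balance reaches zero during payment 21.

21 months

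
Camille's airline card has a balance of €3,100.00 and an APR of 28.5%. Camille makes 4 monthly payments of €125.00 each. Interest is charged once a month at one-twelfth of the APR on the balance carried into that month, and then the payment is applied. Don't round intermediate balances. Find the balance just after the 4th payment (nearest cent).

€2,887.06

Monthly rate r = 28.5%/12 = 2.375% = 0.02375.
Each month: B ← B·(1+r) − €125.00.
Month 1: interest €73.62; balance after payment €3,048.62.
Month 2: interest €72.40; balance after payment €2,996.03.
Month 3: interest €71.16; balance after payment €2,942.19.
Month 4: interest €69.88; balance after payment €2,887.06.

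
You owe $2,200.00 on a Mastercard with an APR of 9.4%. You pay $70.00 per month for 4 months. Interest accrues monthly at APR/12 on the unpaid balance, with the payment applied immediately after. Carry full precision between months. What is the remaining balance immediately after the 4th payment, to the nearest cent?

Monthly rate r = 9.4%/12 = 0.783333% = 0.00783333.
Each month: B ← B·(1+r) − $70.00.
Month 1: interest $17.23; balance after payment $2,147.23.
Month 2: interest $16.82; balance after payment $2,094.05.
Month 3: interest $16.40; balance after payment $2,040.46.
Month 4: interest $15.98; balance after payment $1,986.44.

$1,986.44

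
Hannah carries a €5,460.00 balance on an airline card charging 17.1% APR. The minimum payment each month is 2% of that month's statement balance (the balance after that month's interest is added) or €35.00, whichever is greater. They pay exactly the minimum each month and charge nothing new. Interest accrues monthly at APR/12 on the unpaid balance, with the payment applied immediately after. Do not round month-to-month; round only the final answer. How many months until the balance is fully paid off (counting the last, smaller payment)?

276 months

Monthly rate r = 17.1%/12 = 1.425% = 0.01425.
While 2% of the post-interest balance exceeds €35.00, each month B ← (B·(1+r))·(1 − 0.02), i.e. B shrinks by the factor (1+r)·0.98 = 0.99397.
This holds for months 1–191. Entering month 192 the balance is €1,718.19; 2% of the post-interest balance is now below €35.00, so the flat €35.00 minimum applies from here.
From month 192 a fixed €35.00 at rate r clears €1,718.19 in 85 more payments. Total: 191 + 85 = 276 months.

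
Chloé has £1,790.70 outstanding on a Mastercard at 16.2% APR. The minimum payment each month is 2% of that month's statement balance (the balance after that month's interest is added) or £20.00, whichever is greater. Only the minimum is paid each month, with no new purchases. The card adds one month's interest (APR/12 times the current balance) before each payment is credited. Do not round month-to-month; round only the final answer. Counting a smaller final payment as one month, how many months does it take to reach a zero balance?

Monthly rate r = 16.2%/12 = 1.35% = 0.0135.
While 2% of the post-interest balance exceeds £20.00, each month B ← (B·(1+r))·(1 − 0.02), i.e. B shrinks by the factor (1+r)·0.98 = 0.99323.
This holds for months 1–88. Entering month 89 the balance is £984.94; 2% of the post-interest balance is now below £20.00, so the flat £20.00 minimum applies from here.
From month 89 a fixed £20.00 at rate r clears £984.94 in 82 more payments. Total: 88 + 82 = 170 months.

170 months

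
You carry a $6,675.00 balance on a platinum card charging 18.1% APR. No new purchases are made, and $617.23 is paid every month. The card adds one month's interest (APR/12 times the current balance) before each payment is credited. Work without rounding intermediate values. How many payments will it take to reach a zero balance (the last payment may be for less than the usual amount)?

Monthly rate r = 18.1%/12 = 1.50833% = 0.0150833.
Recurrence: B ← B·(1+r) − $617.23.
Month 1: interest $100.68; balance after payment $6,158.45.
Month 2: interest $92.89; balance after payment $5,634.11.
Closed form: n = −ln(1 − rB₀/P)/ln(1+r) = −ln(0.83688)/ln(1.01508) ≈ 11.895, so the balance reaches zero during payment 12.

12 months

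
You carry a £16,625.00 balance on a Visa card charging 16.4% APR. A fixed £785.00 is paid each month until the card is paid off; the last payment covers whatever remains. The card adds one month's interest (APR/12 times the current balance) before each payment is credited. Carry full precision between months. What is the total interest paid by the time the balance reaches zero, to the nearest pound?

Monthly rate r = 16.4%/12 = 1.36667% = 0.0136667.
Payoff takes n = ⌈−ln(1 − rB₀/P)/ln(1+r)⌉ = ⌈25.173⌉ = 26 payments; the last is £136.39.
Total paid = 25·£785.00 + £136.39 = £19,761.39.
Total interest = total paid − principal = £19,761.39 − £16,625.00 = £3,136.39.

£3,136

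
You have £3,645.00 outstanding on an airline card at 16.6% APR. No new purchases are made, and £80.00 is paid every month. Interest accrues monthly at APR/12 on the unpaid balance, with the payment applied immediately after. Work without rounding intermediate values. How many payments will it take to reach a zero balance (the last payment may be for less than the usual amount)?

73 payments

Monthly rate r = 16.6%/12 = 1.38333% = 0.0138333.
Recurrence: B ← B·(1+r) − £80.00.
Month 1: interest £50.42; balance after payment £3,615.42.
Month 2: interest £50.01; balance after payment £3,585.44.
Closed form: n = −ln(1 − rB₀/P)/ln(1+r) = −ln(0.36972)/ln(1.01383) ≈ 72.425, so the balance reaches zero during payment 73.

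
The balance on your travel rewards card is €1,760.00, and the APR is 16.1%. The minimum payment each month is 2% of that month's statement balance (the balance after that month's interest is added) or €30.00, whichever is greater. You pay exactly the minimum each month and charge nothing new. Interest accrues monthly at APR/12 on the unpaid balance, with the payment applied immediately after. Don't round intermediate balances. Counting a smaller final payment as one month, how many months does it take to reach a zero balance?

107 months

Monthly rate r = 16.1%/12 = 1.34167% = 0.0134167.
While 2% of the post-interest balance exceeds €30.00, each month B ← (B·(1+r))·(1 − 0.02), i.e. B shrinks by the factor (1+r)·0.98 = 0.99315.
This holds for months 1–26. Entering month 27 the balance is €1,471.90; 2% of the post-interest balance is now below €30.00, so the flat €30.00 minimum applies from here.
From month 27 a fixed €30.00 at rate r clears €1,471.90 in 81 more payments. Total: 26 + 81 = 107 months.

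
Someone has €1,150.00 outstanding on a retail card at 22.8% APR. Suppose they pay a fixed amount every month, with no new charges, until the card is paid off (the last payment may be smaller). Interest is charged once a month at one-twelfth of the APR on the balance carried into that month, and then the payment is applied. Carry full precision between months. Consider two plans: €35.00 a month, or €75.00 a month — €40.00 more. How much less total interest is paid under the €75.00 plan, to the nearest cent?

Monthly rate r = 22.8%/12 = 1.9% = 0.019.
At €35.00/mo: n = ⌈−ln(1 − rB₀/P)/ln(1+r)⌉ = 53 payments (last €0.37); total interest = total paid − €1,150.00 = €670.37.
At €75.00/mo: 19 payments (last €22.38); total interest €222.38.
Interest saved = €670.37 − €222.38 = €447.99.

€447.99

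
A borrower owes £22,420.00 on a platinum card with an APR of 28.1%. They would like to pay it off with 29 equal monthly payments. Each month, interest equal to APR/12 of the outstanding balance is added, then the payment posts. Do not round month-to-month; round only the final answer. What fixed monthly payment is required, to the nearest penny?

£1,073.77

Monthly rate r = 28.1%/12 = 2.34167% = 0.0234167.
Level-payment amortization: P = B₀·r / (1 − (1+r)^(−n)) = 22420.00·0.0234167 / (1 − 1.02342^(−29)).
Denominator 1 − (1+r)^(−29) = 0.488932898.
P = 525.002 / 0.488932898 ≈ 1073.77.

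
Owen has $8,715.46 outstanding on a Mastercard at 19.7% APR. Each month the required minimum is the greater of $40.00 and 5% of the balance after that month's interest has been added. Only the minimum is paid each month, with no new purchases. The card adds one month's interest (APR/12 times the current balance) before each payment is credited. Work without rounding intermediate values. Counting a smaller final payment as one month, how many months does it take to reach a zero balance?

93 months

Monthly rate r = 19.7%/12 = 1.64167% = 0.0164167.
While 5% of the post-interest balance exceeds $40.00, each month B ← (B·(1+r))·(1 − 0.05), i.e. B shrinks by the factor (1+r)·0.95 = 0.9656.
This holds for months 1–69. Entering month 70 the balance is $778.34; 5% of the post-interest balance is now below $40.00, so the flat $40.00 minimum applies from here.
From month 70 a fixed $40.00 at rate r clears $778.34 in 24 more payments. Total: 69 + 24 = 93 months.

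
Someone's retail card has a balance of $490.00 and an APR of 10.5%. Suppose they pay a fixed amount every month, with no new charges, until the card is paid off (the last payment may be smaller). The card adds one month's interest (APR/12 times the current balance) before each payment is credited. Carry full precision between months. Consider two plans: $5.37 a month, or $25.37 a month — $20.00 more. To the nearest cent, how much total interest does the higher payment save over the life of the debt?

$448.07

Monthly rate r = 10.5%/12 = 0.875% = 0.00875.
At $5.37/mo: n = ⌈−ln(1 − rB₀/P)/ln(1+r)⌉ = 184 payments (last $4.48); total interest = total paid − $490.00 = $497.19.
At $25.37/mo: 22 payments (last $6.35); total interest $49.12.
Interest saved = $497.19 − $49.12 = $448.07.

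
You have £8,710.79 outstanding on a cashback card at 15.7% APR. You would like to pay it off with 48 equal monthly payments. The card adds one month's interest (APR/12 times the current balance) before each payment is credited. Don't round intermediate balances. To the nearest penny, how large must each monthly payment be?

Monthly rate r = 15.7%/12 = 1.30833% = 0.0130833.
Level-payment amortization: P = B₀·r / (1 − (1+r)^(−n)) = 8710.79·0.0130833 / (1 − 1.01308^(−48)).
Denominator 1 − (1+r)^(−48) = 0.464164098.
P = 113.966 / 0.464164098 ≈ 245.53.

£245.53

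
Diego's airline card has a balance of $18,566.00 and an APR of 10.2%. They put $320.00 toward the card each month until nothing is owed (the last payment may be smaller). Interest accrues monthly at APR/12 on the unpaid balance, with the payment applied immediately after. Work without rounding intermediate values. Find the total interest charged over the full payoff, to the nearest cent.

Monthly rate r = 10.2%/12 = 0.85% = 0.0085.
Payoff takes n = ⌈−ln(1 − rB₀/P)/ln(1+r)⌉ = ⌈80.287⌉ = 81 payments; the last is $92.24.
Total paid = 80·$320.00 + $92.24 = $25,692.24.
Total interest = total paid − principal = $25,692.24 − $18,566.00 = $7,126.24.

$7,126.24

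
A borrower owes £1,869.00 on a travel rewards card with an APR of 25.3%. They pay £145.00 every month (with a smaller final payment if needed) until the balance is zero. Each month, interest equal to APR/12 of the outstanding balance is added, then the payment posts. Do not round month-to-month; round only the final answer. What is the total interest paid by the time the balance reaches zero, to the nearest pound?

Monthly rate r = 25.3%/12 = 2.10833% = 0.0210833.
Payoff takes n = ⌈−ln(1 − rB₀/P)/ln(1+r)⌉ = ⌈15.199⌉ = 16 payments; the last is £29.14.
Total paid = 15·£145.00 + £29.14 = £2,204.14.
Total interest = total paid − principal = £2,204.14 − £1,869.00 = £335.14.

£335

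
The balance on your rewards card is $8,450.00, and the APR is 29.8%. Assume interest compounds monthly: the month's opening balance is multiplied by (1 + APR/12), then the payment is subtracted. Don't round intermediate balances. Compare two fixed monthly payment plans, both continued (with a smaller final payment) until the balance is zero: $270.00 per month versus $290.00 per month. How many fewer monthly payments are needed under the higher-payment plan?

9 fewer payments

Monthly rate r = 29.8%/12 = 2.48333% = 0.0248333.
At $270.00/mo: n = ⌈−ln(1 − rB₀/P)/ln(1+r)⌉ = 62 payments (last $56.82); total interest = total paid − $8,450.00 = $8,076.82.
At $290.00/mo: 53 payments (last $122.84); total interest $6,752.84.
Payments saved = 62 − 53 = 9.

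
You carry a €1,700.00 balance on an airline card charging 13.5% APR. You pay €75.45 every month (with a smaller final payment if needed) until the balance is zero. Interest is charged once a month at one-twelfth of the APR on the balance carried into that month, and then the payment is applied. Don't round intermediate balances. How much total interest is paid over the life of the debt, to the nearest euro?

Monthly rate r = 13.5%/12 = 1.125% = 0.01125.
Payoff takes n = ⌈−ln(1 − rB₀/P)/ln(1+r)⌉ = ⌈26.131⌉ = 27 payments; the last is €9.93.
Total paid = 26·€75.45 + €9.93 = €1,971.63.
Total interest = total paid − principal = €1,971.63 − €1,700.00 = €271.63.

€272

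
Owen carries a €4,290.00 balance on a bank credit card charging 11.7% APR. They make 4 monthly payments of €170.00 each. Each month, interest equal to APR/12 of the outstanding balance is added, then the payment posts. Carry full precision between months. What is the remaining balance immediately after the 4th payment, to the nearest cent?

Monthly rate r = 11.7%/12 = 0.975% = 0.00975.
Each month: B ← B·(1+r) − €170.00.
Month 1: interest €41.83; balance after payment €4,161.83.
Month 2: interest €40.58; balance after payment €4,032.41.
Month 3: interest €39.32; balance after payment €3,901.72.
Month 4: interest €38.04; balance after payment €3,769.76.

€3,769.76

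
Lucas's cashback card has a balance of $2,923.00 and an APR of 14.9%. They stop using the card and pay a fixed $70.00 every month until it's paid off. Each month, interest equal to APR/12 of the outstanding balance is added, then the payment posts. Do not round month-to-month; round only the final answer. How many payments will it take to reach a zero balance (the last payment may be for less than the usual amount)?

60 months

Monthly rate r = 14.9%/12 = 1.24167% = 0.0124167.
Recurrence: B ← B·(1+r) − $70.00.
Month 1: interest $36.29; balance after payment $2,889.29.
Month 2: interest $35.88; balance after payment $2,855.17.
Closed form: n = −ln(1 − rB₀/P)/ln(1+r) = −ln(0.48152)/ln(1.01242) ≈ 59.222, so the balance reaches zero during payment 60.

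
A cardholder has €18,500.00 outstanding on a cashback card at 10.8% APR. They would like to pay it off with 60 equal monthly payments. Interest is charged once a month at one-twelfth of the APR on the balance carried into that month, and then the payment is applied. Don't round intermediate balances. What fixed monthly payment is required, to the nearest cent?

Monthly rate r = 10.8%/12 = 0.9% = 0.009.
Level-payment amortization: P = B₀·r / (1 − (1+r)^(−n)) = 18500.00·0.009 / (1 − 1.009^(−60)).
Denominator 1 − (1+r)^(−60) = 0.415842407.
P = 166.5 / 0.415842407 ≈ 400.39.

€400.39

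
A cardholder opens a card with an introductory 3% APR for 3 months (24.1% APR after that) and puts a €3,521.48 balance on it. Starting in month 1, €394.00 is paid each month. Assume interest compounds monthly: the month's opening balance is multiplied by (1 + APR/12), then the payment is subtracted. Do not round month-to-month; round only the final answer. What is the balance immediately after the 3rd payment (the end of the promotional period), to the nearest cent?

Promo months 1–3 at r₀ = 3%/12 = 0.0025; months 4+ at r₁ = 24.1%/12 = 0.0200833.
After month 3: iterate B ← B·(1+r₀) − €394.00 for 3 months → €2,363.00.

€2,363.00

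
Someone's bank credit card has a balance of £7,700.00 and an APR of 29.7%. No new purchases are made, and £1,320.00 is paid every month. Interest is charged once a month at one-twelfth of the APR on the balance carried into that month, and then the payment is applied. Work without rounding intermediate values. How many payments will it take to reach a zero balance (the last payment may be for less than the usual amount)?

Monthly rate r = 29.7%/12 = 2.475% = 0.02475.
Recurrence: B ← B·(1+r) − £1,320.00.
Month 1: interest £190.57; balance after payment £6,570.57.
Month 2: interest £162.62; balance after payment £5,413.20.
Closed form: n = −ln(1 − rB₀/P)/ln(1+r) = −ln(0.85562)/ln(1.02475) ≈ 6.378, so the balance reaches zero during payment 7.

7 months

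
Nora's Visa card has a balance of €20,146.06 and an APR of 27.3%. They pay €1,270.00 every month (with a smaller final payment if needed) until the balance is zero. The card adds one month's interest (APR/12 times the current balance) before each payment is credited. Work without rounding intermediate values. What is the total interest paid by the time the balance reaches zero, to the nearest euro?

€5,129

Monthly rate r = 27.3%/12 = 2.275% = 0.02275.
Payoff takes n = ⌈−ln(1 − rB₀/P)/ln(1+r)⌉ = ⌈19.901⌉ = 20 payments; the last is €1,145.26.
Total paid = 19·€1,270.00 + €1,145.26 = €25,275.26.
Total interest = total paid − principal = €25,275.26 − €20,146.06 = €5,129.20.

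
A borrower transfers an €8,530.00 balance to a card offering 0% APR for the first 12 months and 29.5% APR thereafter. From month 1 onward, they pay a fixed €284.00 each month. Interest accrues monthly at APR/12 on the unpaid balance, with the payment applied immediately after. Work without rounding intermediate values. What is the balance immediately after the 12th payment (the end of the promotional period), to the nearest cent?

€5,122.00

Promo months 1–12 at r₀ = 0%/12 = 0; months 13+ at r₁ = 29.5%/12 = 0.0245833.
After month 12 (no interest yet): B = €8,530.00 − 12·€284.00 = €5,122.00.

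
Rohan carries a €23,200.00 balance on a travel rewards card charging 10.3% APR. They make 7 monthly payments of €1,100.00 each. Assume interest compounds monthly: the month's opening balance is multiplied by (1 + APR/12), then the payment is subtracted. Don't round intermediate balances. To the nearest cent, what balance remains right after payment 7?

Monthly rate r = 10.3%/12 = 0.858333% = 0.00858333.
Each month: B ← B·(1+r) − €1,100.00.
Month 1: interest €199.13; balance after payment €22,299.13.
Month 2: interest €191.40; balance after payment €21,390.53.
Month 3: interest €183.60; balance after payment €20,474.14.
Month 4: interest €175.74; balance after payment €19,549.87.
Month 5: interest €167.80; balance after payment €18,617.68.
Month 6: interest €159.80; balance after payment €17,677.48.
Month 7: interest €151.73; balance after payment €16,729.21.

€16,729.21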